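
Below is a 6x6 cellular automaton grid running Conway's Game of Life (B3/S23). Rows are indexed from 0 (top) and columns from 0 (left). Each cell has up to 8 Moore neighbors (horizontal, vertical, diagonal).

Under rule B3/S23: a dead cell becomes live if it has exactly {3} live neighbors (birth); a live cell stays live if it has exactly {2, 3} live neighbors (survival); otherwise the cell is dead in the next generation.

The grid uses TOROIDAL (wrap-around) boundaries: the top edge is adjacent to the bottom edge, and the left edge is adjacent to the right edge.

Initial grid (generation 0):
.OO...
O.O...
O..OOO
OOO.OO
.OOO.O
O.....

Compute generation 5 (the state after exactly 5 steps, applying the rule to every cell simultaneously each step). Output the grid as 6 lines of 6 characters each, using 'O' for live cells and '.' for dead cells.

Simulating step by step:
Generation 0 (given above): 18 live cells
Generation 1: 8 live cells
O.O...
O.O.O.
......
......
...O..
O..O..
Generation 2: 7 live cells
O.O...
...O.O
......
......
......
.OOO..
Generation 3: 6 live cells
O...O.
......
......
......
..O...
.OOO..
Generation 4: 9 live cells
.OOO..
......
......
......
.OOO..
.OOO..
Generation 5: 8 live cells
(generation 5 grid is the final answer)

Answer: .O.O..
..O...
......
..O...
.O.O..
O...O.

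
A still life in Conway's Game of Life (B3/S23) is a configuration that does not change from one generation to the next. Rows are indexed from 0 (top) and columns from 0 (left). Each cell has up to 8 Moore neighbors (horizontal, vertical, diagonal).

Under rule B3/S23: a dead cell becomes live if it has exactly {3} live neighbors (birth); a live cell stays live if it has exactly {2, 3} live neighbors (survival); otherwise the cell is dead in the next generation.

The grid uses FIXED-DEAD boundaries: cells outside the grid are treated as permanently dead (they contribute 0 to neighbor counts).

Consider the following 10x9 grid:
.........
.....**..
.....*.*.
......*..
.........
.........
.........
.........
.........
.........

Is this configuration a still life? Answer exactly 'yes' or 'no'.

Compute generation 1 and compare to generation 0 (given above):
Generation 1:
.........
.....**..
.....*.*.
......*..
.........
.........
.........
.........
.........
.........
The grids are IDENTICAL -> still life.

Answer: yes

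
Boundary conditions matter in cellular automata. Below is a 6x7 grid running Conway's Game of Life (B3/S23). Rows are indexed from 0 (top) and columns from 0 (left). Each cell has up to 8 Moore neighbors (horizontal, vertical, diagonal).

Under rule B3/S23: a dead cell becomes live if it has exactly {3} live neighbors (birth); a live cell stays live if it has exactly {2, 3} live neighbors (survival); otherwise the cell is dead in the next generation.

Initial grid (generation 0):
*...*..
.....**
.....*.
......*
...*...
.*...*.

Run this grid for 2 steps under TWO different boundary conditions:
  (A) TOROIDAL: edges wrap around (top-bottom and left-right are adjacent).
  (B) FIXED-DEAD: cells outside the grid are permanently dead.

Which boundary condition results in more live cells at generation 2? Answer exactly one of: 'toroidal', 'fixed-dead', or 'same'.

Answer: same

Derivation:
Under TOROIDAL boundary, generation 2:
...**.*
....*.*
....***
.......
.......
.......
Population = 8

Under FIXED-DEAD boundary, generation 2:
....***
....*.*
....***
.......
.......
.......
Population = 8

Comparison: toroidal=8, fixed-dead=8 -> same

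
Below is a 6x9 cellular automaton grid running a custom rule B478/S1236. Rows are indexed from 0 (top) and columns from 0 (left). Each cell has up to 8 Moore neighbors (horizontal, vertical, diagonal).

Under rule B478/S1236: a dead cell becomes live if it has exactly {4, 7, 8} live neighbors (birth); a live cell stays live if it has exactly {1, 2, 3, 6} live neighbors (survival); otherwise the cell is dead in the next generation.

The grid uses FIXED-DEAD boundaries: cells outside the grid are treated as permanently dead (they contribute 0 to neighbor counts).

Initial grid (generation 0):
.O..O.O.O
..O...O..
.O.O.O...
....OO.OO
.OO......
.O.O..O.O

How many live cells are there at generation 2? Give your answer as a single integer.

Answer: 14

Derivation:
Simulating step by step:
Generation 0 (given above): 19 live cells
Generation 1: 21 live cells
.O....O..
..O..OO..
.O.OOOO..
..O.OO.OO
.OO....O.
.OOO.....
Generation 2: 14 live cells
.O....O..
..O.O....
.OO..O.O.
.O.....OO
.......O.
.O.O.....
Population at generation 2: 14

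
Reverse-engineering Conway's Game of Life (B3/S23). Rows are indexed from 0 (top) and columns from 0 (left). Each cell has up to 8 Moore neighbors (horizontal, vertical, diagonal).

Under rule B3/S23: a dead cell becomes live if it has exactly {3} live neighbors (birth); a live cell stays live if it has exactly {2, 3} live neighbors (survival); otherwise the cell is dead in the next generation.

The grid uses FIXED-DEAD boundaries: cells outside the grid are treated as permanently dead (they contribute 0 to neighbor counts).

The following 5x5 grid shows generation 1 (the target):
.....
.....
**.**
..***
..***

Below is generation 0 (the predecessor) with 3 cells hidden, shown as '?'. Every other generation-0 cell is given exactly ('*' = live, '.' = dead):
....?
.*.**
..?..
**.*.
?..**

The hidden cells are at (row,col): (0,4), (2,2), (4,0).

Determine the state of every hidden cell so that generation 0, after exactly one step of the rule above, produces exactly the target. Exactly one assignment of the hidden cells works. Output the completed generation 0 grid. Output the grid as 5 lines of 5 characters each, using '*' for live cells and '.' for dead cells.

Answer: .....
.*.**
.....
**.*.
...**

Derivation:
Hidden generation-0 cells (in order): (0,4), (2,2), (4,0).
A hidden cell only influences target cells in its own 3x3 neighborhood. Try each of the 2^3 = 8 assignments, step the completed generation 0 forward once under B3/S23, and compare with the target:
  (0,4)=. (2,2)=. (4,0)=. -> step reproduces the target at every cell -> ACCEPT
  (0,4)=. (2,2)=. (4,0)=* -> step gives (3,0)='*' but target has '.' -> reject
  (0,4)=. (2,2)=* (4,0)=. -> step gives (1,2)='*' but target has '.' -> reject
  (0,4)=. (2,2)=* (4,0)=* -> step gives (1,2)='*' but target has '.' -> reject
  (0,4)=* (2,2)=. (4,0)=. -> step gives (0,3)='*' but target has '.' -> reject
  (0,4)=* (2,2)=. (4,0)=* -> step gives (0,3)='*' but target has '.' -> reject
  (0,4)=* (2,2)=* (4,0)=. -> step gives (0,3)='*' but target has '.' -> reject
  (0,4)=* (2,2)=* (4,0)=* -> step gives (0,3)='*' but target has '.' -> reject
Unique solution: (0,4)=dead, (2,2)=dead, (4,0)=dead.
Check: live-neighbor counts of every cell in the completed generation 0:
11222
10211
33433
11323
22322
Applying B3/S23 to generation 0 with these counts gives:
.....
.....
**.**
..***
..***
which matches the target exactly.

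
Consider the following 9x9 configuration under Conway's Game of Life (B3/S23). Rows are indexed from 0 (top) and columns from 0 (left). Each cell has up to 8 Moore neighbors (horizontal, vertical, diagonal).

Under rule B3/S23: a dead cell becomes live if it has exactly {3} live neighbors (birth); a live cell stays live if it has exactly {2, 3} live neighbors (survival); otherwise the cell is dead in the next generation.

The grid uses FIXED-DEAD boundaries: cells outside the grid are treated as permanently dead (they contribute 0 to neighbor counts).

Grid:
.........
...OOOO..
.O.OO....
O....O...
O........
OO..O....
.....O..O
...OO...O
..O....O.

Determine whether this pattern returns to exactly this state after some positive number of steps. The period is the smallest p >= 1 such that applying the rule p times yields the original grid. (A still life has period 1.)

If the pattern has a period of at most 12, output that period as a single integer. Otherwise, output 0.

Simulating and comparing each generation to the original:
Gen 0 (original, given above): 20 live cells
Gen 1: 21 live cells, differs from original
Gen 2: 19 live cells, differs from original
Gen 3: 18 live cells, differs from original
Gen 4: 19 live cells, differs from original
Gen 5: 15 live cells, differs from original
Gen 6: 20 live cells, differs from original
Gen 7: 18 live cells, differs from original
Gen 8: 21 live cells, differs from original
Gen 9: 19 live cells, differs from original
Gen 10: 22 live cells, differs from original
Gen 11: 24 live cells, differs from original
Gen 12: 21 live cells, differs from original
No period found within 12 steps.

Answer: 0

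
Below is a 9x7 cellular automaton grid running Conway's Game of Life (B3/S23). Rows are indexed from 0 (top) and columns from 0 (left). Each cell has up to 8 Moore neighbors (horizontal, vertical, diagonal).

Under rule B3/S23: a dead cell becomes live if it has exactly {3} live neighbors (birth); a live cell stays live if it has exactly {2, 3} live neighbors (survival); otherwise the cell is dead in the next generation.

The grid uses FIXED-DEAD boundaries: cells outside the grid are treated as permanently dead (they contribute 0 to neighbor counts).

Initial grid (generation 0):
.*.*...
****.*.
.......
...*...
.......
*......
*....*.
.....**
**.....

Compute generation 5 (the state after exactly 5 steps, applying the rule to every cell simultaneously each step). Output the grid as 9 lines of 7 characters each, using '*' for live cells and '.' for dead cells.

Answer: .......
.......
.......
.......
.......
.......
.....**
.....**
.......

Derivation:
Simulating step by step:
Generation 0 (given above): 15 live cells
Generation 1: 17 live cells
**.**..
**.**..
.*.**..
.......
.......
.......
.....**
**...**
.......
Generation 2: 13 live cells
**.**..
.....*.
**.**..
.......
.......
.......
.....**
.....**
.......
Generation 3: 7 live cells
....*..
.....*.
....*..
.......
.......
.......
.....**
.....**
.......
Generation 4: 6 live cells
.......
....**.
.......
.......
.......
.......
.....**
.....**
.......
Generation 5: 4 live cells
(generation 5 grid is the final answer)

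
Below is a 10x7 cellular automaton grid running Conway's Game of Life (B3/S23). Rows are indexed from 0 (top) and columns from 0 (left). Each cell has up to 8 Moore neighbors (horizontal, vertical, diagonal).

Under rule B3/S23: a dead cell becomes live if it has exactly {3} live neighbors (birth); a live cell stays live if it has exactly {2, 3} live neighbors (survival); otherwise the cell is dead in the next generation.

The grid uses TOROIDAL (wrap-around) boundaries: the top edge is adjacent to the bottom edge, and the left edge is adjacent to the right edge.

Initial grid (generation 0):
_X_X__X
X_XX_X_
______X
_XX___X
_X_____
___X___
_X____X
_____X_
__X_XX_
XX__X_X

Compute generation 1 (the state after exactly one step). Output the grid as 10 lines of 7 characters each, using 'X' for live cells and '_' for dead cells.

Answer: ___X___
XXXXXX_
___X_XX
_XX____
XX_____
X_X____
_______
____XXX
XX_XX__
_X__X_X

Derivation:
Simulating step by step:
Generation 0 (given above): 23 live cells
Generation 1: 26 live cells
(generation 1 grid is the final answer)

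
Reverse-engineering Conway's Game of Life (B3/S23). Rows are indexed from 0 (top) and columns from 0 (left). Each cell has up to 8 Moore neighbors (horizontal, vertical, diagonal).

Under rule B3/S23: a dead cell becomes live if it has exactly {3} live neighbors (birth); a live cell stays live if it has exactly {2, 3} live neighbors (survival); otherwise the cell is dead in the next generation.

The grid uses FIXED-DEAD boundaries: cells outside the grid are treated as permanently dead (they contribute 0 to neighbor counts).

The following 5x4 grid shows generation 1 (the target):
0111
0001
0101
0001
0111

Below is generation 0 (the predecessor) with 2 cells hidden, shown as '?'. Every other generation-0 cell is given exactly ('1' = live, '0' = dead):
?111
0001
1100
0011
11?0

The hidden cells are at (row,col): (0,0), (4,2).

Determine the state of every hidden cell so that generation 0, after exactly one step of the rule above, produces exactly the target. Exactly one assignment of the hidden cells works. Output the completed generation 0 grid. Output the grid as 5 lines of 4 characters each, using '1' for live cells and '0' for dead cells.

Hidden generation-0 cells (in order): (0,0), (4,2).
A hidden cell only influences target cells in its own 3x3 neighborhood. Try each of the 2^2 = 4 assignments, step the completed generation 0 forward once under B3/S23, and compare with the target:
  (0,0)=0 (4,2)=0 -> step gives (0,1)='0' but target has '1' -> reject
  (0,0)=0 (4,2)=1 -> step gives (0,1)='0' but target has '1' -> reject
  (0,0)=1 (4,2)=0 -> step gives (3,2)='1' but target has '0' -> reject
  (0,0)=1 (4,2)=1 -> step reproduces the target at every cell -> ACCEPT
Unique solution: (0,0)=live, (4,2)=live.
Check: live-neighbor counts of every cell in the completed generation 0:
1232
4552
1243
4642
1333
Applying B3/S23 to generation 0 with these counts gives:
0111
0001
0101
0001
0111
which matches the target exactly.

Answer: 1111
0001
1100
0011
1110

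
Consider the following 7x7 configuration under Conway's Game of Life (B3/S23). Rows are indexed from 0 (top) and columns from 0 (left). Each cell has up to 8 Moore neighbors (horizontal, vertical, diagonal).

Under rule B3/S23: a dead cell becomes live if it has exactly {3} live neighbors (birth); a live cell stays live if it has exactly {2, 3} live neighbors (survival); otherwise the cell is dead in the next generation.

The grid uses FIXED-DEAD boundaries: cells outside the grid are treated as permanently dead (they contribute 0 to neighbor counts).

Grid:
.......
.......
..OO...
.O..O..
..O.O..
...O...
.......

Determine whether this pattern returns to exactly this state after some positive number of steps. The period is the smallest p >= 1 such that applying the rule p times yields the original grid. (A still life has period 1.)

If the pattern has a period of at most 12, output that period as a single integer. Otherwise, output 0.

Answer: 1

Derivation:
Simulating and comparing each generation to the original:
Gen 0 (original, given above): 7 live cells
Gen 1: 7 live cells, MATCHES original -> period = 1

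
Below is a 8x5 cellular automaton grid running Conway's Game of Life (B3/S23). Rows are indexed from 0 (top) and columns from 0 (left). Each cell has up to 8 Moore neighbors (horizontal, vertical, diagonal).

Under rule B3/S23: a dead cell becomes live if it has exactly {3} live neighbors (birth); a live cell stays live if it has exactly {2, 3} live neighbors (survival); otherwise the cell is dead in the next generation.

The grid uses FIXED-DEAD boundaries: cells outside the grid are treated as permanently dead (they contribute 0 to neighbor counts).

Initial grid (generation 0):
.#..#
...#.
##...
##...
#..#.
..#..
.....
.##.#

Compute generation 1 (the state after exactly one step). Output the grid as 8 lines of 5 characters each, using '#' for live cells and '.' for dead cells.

Simulating step by step:
Generation 0 (given above): 13 live cells
Generation 1: 12 live cells
(generation 1 grid is the final answer)

Answer: .....
###..
###..
..#..
#.#..
.....
.###.
.....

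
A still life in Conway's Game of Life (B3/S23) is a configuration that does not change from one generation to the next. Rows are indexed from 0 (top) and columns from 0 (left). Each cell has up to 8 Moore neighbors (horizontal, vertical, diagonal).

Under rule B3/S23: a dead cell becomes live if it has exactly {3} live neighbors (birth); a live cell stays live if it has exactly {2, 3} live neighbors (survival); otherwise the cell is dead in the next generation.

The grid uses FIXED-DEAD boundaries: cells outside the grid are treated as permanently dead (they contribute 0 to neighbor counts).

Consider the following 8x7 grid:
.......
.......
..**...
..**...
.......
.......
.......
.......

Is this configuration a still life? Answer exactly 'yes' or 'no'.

Answer: yes

Derivation:
Compute generation 1 and compare to generation 0 (given above):
Generation 1:
.......
.......
..**...
..**...
.......
.......
.......
.......
The grids are IDENTICAL -> still life.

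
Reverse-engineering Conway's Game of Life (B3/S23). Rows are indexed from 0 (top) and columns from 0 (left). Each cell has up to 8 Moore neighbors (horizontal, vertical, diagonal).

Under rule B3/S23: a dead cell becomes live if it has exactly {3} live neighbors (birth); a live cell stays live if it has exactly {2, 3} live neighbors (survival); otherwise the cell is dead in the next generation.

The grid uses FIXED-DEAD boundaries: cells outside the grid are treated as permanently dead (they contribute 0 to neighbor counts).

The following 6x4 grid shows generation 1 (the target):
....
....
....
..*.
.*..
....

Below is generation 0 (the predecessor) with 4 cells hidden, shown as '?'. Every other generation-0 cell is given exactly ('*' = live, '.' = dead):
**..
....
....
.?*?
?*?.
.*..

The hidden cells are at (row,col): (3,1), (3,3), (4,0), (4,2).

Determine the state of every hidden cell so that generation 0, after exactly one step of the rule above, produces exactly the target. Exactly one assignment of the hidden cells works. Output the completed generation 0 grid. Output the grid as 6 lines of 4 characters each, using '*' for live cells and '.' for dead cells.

Answer: **..
....
....
..**
.*..
.*..

Derivation:
Hidden generation-0 cells (in order): (3,1), (3,3), (4,0), (4,2).
A hidden cell only influences target cells in its own 3x3 neighborhood. Try each of the 2^4 = 16 assignments, step the completed generation 0 forward once under B3/S23, and compare with the target:
  (3,1)=. (3,3)=. (4,0)=. (4,2)=. -> step gives (3,2)='.' but target has '*' -> reject
  (3,1)=. (3,3)=. (4,0)=. (4,2)=* -> step gives (3,1)='*' but target has '.' -> reject
  (3,1)=. (3,3)=. (4,0)=* (4,2)=. -> step gives (3,1)='*' but target has '.' -> reject
  (3,1)=. (3,3)=. (4,0)=* (4,2)=* -> step gives (4,0)='*' but target has '.' -> reject
  (3,1)=. (3,3)=* (4,0)=. (4,2)=. -> step reproduces the target at every cell -> ACCEPT
  (3,1)=. (3,3)=* (4,0)=. (4,2)=* -> step gives (3,1)='*' but target has '.' -> reject
  (3,1)=. (3,3)=* (4,0)=* (4,2)=. -> step gives (3,1)='*' but target has '.' -> reject
  (3,1)=. (3,3)=* (4,0)=* (4,2)=* -> step gives (3,3)='*' but target has '.' -> reject
  (3,1)=* (3,3)=. (4,0)=. (4,2)=. -> step gives (3,1)='*' but target has '.' -> reject
  (3,1)=* (3,3)=. (4,0)=. (4,2)=* -> step gives (3,1)='*' but target has '.' -> reject
  (3,1)=* (3,3)=. (4,0)=* (4,2)=. -> step gives (3,0)='*' but target has '.' -> reject
  (3,1)=* (3,3)=. (4,0)=* (4,2)=* -> step gives (3,0)='*' but target has '.' -> reject
  (3,1)=* (3,3)=* (4,0)=. (4,2)=. -> step gives (2,2)='*' but target has '.' -> reject
  (3,1)=* (3,3)=* (4,0)=. (4,2)=* -> step gives (2,2)='*' but target has '.' -> reject
  (3,1)=* (3,3)=* (4,0)=* (4,2)=. -> step gives (2,2)='*' but target has '.' -> reject
  (3,1)=* (3,3)=* (4,0)=* (4,2)=* -> step gives (2,2)='*' but target has '.' -> reject
Unique solution: (3,1)=dead, (3,3)=live, (4,0)=dead, (4,2)=dead.
Check: live-neighbor counts of every cell in the completed generation 0:
1110
2210
0122
1221
2242
2120
Applying B3/S23 to generation 0 with these counts gives:
....
....
....
..*.
.*..
....
which matches the target exactly.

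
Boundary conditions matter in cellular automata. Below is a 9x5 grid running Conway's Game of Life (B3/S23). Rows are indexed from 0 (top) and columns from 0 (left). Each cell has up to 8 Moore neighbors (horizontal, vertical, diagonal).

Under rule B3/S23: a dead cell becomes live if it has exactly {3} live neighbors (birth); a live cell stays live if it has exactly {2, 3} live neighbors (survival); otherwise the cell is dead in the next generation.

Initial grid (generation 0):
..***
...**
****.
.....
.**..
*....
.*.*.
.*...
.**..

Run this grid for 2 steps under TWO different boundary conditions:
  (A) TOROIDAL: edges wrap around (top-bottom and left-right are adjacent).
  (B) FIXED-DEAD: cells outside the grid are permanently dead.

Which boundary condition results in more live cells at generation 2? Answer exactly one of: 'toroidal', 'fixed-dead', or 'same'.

Answer: toroidal

Derivation:
Under TOROIDAL boundary, generation 2:
.*..*
...*.
****.
*..*.
**..*
*.*..
..*.*
....*
..*..
Population = 18

Under FIXED-DEAD boundary, generation 2:
.....
.*..*
.****
*..**
**...
*.*..
..*..
.....
***..
Population = 17

Comparison: toroidal=18, fixed-dead=17 -> toroidal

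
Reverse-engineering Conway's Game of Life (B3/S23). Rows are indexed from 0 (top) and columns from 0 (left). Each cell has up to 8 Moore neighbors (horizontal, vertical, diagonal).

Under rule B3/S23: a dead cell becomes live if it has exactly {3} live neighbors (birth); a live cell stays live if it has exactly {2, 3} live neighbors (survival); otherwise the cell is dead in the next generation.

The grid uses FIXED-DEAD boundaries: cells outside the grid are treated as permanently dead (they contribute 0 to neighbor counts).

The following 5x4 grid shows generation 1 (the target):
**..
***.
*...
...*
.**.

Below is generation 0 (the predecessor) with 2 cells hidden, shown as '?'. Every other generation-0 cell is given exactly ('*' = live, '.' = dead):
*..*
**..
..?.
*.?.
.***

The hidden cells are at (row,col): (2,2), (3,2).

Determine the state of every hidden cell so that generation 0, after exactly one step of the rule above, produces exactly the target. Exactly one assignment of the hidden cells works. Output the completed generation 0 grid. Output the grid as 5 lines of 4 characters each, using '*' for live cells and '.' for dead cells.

Answer: *..*
**..
..*.
*...
.***

Derivation:
Hidden generation-0 cells (in order): (2,2), (3,2).
A hidden cell only influences target cells in its own 3x3 neighborhood. Try each of the 2^2 = 4 assignments, step the completed generation 0 forward once under B3/S23, and compare with the target:
  (2,2)=. (3,2)=. -> step gives (1,2)='.' but target has '*' -> reject
  (2,2)=. (3,2)=* -> step gives (1,2)='.' but target has '*' -> reject
  (2,2)=* (3,2)=. -> step reproduces the target at every cell -> ACCEPT
  (2,2)=* (3,2)=* -> step gives (2,2)='*' but target has '.' -> reject
Unique solution: (2,2)=live, (3,2)=dead.
Check: live-neighbor counts of every cell in the completed generation 0:
2320
2332
3411
1443
2221
Applying B3/S23 to generation 0 with these counts gives:
**..
***.
*...
...*
.**.
which matches the target exactly.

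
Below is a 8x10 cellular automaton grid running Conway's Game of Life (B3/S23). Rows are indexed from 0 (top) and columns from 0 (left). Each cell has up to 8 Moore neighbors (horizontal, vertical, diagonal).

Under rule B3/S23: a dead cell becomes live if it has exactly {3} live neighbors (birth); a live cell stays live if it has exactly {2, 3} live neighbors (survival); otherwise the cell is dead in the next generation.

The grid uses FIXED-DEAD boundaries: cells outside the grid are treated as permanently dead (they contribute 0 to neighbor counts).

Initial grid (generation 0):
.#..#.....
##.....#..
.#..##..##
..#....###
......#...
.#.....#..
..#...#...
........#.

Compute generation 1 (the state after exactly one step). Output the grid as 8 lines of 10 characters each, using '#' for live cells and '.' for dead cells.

Simulating step by step:
Generation 0 (given above): 20 live cells
Generation 1: 21 live cells
(generation 1 grid is the final answer)

Answer: ##........
###.##..#.
###...#..#
.....###.#
......#...
......##..
.......#..
..........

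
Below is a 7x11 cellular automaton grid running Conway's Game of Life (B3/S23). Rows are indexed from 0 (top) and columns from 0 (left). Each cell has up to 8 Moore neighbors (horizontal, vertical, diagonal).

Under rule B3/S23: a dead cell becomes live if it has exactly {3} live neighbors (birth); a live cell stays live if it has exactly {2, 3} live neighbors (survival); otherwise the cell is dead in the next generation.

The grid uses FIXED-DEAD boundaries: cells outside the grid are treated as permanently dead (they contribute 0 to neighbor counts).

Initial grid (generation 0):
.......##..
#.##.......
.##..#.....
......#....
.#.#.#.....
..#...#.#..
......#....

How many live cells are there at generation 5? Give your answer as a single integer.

Simulating step by step:
Generation 0 (given above): 16 live cells
Generation 1: 18 live cells
...........
..##.......
.###.......
.#..###....
..#..###...
..#..###...
.......#...
Generation 2: 13 live cells
...........
.#.#.......
.#...#.....
.#..#..#...
.###.......
.....#..#..
.......#...
Generation 3: 13 live cells
...........
..#........
##..#......
##.##......
.####......
..#........
...........
Generation 4: 8 live cells
...........
.#.........
#...#......
.....#.....
#...#......
.##........
...........
Generation 5: 4 live cells
...........
...........
...........
....##.....
.#.........
.#.........
...........
Population at generation 5: 4

Answer: 4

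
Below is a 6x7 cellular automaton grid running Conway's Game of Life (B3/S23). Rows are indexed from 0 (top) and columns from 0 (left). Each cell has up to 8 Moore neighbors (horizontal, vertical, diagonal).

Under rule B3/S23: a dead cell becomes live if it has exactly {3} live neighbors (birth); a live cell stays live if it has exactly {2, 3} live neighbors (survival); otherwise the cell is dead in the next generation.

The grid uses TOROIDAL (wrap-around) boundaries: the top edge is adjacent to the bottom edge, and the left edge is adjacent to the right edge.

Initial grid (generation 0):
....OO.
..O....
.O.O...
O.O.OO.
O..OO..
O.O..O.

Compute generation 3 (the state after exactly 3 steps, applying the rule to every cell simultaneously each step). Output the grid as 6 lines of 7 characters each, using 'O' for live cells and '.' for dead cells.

Simulating step by step:
Generation 0 (given above): 15 live cells
Generation 1: 19 live cells
.O.OOOO
..OOO..
.O.OO..
O.O..OO
O.O....
.O...O.
Generation 2: 19 live cells
OO....O
OO.....
OO....O
O.O.OOO
O.O..O.
.O.O.O.
Generation 3: 10 live cells
(generation 3 grid is the final answer)

Answer: ......O
..O....
..O....
..OOO..
O.O....
....OO.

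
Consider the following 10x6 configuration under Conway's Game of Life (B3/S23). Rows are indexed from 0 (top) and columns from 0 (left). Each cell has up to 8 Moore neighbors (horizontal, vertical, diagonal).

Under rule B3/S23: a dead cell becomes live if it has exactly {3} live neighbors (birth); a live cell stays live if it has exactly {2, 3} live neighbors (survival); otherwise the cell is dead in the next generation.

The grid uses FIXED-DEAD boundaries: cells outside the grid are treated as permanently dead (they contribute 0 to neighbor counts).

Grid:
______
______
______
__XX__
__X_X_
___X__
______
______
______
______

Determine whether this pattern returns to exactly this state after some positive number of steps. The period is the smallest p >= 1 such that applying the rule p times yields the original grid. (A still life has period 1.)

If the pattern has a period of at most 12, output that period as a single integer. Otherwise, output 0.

Simulating and comparing each generation to the original:
Gen 0 (original, given above): 5 live cells
Gen 1: 5 live cells, MATCHES original -> period = 1

Answer: 1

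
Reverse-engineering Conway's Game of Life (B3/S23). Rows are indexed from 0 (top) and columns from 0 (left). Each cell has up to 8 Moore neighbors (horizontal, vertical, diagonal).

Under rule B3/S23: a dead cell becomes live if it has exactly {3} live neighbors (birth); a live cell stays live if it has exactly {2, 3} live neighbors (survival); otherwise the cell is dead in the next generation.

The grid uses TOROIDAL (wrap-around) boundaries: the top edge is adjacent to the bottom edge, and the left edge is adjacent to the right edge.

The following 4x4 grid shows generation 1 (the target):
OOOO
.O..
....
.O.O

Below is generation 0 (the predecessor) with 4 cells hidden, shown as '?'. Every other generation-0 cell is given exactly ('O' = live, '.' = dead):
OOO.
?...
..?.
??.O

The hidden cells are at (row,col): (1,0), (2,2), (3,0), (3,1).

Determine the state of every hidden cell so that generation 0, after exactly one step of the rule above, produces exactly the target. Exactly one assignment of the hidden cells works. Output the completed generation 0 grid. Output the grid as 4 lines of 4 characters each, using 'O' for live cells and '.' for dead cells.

Hidden generation-0 cells (in order): (1,0), (2,2), (3,0), (3,1).
A hidden cell only influences target cells in its own 3x3 neighborhood. Try each of the 2^4 = 16 assignments, step the completed generation 0 forward once under B3/S23, and compare with the target:
  (1,0)=. (2,2)=. (3,0)=. (3,1)=. -> step gives (3,0)='O' but target has '.' -> reject
  (1,0)=. (2,2)=. (3,0)=. (3,1)=O -> step reproduces the target at every cell -> ACCEPT
  (1,0)=. (2,2)=. (3,0)=O (3,1)=. -> step gives (0,3)='.' but target has 'O' -> reject
  (1,0)=. (2,2)=. (3,0)=O (3,1)=O -> step gives (0,0)='.' but target has 'O' -> reject
  (1,0)=. (2,2)=O (3,0)=. (3,1)=. -> step gives (1,1)='.' but target has 'O' -> reject
  (1,0)=. (2,2)=O (3,0)=. (3,1)=O -> step gives (1,1)='.' but target has 'O' -> reject
  (1,0)=. (2,2)=O (3,0)=O (3,1)=. -> step gives (0,3)='.' but target has 'O' -> reject
  (1,0)=. (2,2)=O (3,0)=O (3,1)=O -> step gives (0,0)='.' but target has 'O' -> reject
  (1,0)=O (2,2)=. (3,0)=. (3,1)=. -> step gives (0,3)='.' but target has 'O' -> reject
  (1,0)=O (2,2)=. (3,0)=. (3,1)=O -> step gives (0,0)='.' but target has 'O' -> reject
  (1,0)=O (2,2)=. (3,0)=O (3,1)=. -> step gives (0,0)='.' but target has 'O' -> reject
  (1,0)=O (2,2)=. (3,0)=O (3,1)=O -> step gives (0,0)='.' but target has 'O' -> reject
  (1,0)=O (2,2)=O (3,0)=. (3,1)=. -> step gives (0,3)='.' but target has 'O' -> reject
  (1,0)=O (2,2)=O (3,0)=. (3,1)=O -> step gives (0,0)='.' but target has 'O' -> reject
  (1,0)=O (2,2)=O (3,0)=O (3,1)=. -> step gives (0,0)='.' but target has 'O' -> reject
  (1,0)=O (2,2)=O (3,0)=O (3,1)=O -> step gives (0,0)='.' but target has 'O' -> reject
Unique solution: (1,0)=dead, (2,2)=dead, (3,0)=dead, (3,1)=live.
Check: live-neighbor counts of every cell in the completed generation 0:
3333
2322
2121
4342
Applying B3/S23 to generation 0 with these counts gives:
OOOO
.O..
....
.O.O
which matches the target exactly.

Answer: OOO.
....
....
.O.O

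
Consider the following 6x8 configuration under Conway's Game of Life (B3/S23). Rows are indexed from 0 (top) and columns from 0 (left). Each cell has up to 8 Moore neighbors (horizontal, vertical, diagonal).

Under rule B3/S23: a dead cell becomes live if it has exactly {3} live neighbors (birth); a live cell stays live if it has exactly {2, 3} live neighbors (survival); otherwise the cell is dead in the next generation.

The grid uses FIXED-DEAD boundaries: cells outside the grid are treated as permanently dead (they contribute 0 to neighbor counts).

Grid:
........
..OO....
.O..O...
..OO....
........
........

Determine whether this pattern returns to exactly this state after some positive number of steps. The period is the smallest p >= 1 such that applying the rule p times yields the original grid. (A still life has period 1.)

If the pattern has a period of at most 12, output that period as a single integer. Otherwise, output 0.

Answer: 1

Derivation:
Simulating and comparing each generation to the original:
Gen 0 (original, given above): 6 live cells
Gen 1: 6 live cells, MATCHES original -> period = 1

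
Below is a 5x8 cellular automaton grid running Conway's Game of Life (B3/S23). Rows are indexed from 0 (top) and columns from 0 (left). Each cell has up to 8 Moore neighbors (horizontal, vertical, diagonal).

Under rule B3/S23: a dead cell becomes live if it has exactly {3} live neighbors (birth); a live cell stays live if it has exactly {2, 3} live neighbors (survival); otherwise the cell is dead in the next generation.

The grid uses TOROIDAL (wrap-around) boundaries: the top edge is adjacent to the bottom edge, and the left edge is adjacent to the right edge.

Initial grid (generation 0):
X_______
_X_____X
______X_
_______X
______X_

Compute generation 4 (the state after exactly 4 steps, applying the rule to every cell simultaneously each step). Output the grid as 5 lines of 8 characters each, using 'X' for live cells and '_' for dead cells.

Answer: ________
________
________
________
________

Derivation:
Simulating step by step:
Generation 0 (given above): 6 live cells
Generation 1: 10 live cells
X______X
X______X
X_____XX
______XX
_______X
Generation 2: 2 live cells
______X_
_X______
________
________
________
Generation 3: 0 live cells
________
________
________
________
________
Generation 4: 0 live cells
(generation 4 grid is the final answer)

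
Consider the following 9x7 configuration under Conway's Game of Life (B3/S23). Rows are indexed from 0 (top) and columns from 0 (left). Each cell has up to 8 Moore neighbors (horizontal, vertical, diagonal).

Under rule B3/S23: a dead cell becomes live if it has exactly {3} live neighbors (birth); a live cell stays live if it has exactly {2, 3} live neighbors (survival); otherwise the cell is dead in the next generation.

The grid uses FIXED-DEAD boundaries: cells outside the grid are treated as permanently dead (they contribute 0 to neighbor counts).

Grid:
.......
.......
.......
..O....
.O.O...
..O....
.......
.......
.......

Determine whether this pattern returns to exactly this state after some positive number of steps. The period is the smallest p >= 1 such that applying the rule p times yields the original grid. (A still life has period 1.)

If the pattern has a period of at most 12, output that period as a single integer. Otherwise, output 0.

Simulating and comparing each generation to the original:
Gen 0 (original, given above): 4 live cells
Gen 1: 4 live cells, MATCHES original -> period = 1

Answer: 1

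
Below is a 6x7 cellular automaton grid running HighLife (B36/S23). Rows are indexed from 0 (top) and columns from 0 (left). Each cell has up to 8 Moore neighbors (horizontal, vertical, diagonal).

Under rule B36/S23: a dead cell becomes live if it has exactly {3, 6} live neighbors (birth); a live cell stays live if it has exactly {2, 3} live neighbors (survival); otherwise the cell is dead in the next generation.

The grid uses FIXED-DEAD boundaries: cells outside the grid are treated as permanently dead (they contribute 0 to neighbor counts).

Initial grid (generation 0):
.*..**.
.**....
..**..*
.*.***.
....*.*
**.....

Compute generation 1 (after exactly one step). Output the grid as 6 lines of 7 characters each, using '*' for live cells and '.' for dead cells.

Simulating step by step:
Generation 0 (given above): 16 live cells
Generation 1: 12 live cells
(generation 1 grid is the final answer)

Answer: .**....
.*..**.
.....*.
......*
*****..
.......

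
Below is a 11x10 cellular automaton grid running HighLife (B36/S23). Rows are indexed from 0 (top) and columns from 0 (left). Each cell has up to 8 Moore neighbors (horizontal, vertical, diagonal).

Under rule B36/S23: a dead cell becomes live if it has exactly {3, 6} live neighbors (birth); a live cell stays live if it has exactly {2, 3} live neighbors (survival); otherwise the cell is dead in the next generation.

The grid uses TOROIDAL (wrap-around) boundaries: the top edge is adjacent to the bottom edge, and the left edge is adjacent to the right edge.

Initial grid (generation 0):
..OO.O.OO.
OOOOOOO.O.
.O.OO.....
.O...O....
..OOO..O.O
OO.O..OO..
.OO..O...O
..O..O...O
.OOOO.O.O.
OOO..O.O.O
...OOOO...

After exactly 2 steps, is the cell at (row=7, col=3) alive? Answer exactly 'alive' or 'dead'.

Simulating step by step:
Generation 0 (given above): 51 live cells
Generation 1: 43 live cells
......O.OO
O.....O.OO
..O...O...
OO...O....
...OOO.OO.
..O..OOO.O
...OOO..OO
.....OO.OO
....O.OOO.
O..OO..OOO
O........O
Generation 2: 38 live cells
..........
O....OO.O.
.....OOO..
.OOO.O.O..
OOOO..OOOO
..O.....OO
O..O..O...
...O...O..
O..OO....O
O..OOOO...
........O.

Cell (7,3) at generation 2: 1 -> alive

Answer: alive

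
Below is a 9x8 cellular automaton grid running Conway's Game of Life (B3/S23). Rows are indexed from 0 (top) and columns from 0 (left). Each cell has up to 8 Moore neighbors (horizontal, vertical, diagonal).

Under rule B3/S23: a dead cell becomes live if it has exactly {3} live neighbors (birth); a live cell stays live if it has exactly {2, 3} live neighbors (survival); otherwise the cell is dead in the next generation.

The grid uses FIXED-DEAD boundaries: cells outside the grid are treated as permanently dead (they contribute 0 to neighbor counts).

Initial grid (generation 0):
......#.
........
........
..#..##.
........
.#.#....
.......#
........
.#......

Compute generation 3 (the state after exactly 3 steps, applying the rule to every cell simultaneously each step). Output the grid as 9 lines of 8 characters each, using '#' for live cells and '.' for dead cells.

Answer: ........
........
........
........
........
........
........
........
........

Derivation:
Simulating step by step:
Generation 0 (given above): 8 live cells
Generation 1: 1 live cells
........
........
........
........
..#.....
........
........
........
........
Generation 2: 0 live cells
........
........
........
........
........
........
........
........
........
Generation 3: 0 live cells
(generation 3 grid is the final answer)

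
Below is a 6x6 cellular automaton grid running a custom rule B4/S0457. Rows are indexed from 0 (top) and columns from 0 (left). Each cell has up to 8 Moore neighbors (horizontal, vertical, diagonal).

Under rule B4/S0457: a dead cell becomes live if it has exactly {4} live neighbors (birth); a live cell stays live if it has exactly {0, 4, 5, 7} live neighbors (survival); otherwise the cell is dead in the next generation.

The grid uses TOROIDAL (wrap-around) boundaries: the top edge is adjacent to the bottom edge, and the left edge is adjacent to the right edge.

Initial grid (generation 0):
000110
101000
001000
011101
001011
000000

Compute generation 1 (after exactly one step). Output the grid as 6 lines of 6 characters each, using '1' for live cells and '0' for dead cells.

Simulating step by step:
Generation 0 (given above): 12 live cells
Generation 1: 10 live cells
(generation 1 grid is the final answer)

Answer: 000000
100100
001100
001110
000100
000110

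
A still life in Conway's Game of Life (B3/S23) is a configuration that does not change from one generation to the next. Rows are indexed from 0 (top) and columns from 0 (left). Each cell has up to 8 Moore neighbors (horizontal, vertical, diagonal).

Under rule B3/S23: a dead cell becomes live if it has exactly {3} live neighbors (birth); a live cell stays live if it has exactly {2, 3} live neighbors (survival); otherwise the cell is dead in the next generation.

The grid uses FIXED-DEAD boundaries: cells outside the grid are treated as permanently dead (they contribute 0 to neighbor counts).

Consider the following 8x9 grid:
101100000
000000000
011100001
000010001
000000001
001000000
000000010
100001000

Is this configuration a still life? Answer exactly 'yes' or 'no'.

Answer: no

Derivation:
Compute generation 1 and compare to generation 0 (given above):
Generation 1:
000000000
000000000
001100000
001100011
000000000
000000000
000000000
000000000
Cell (0,0) differs: gen0=1 vs gen1=0 -> NOT a still life.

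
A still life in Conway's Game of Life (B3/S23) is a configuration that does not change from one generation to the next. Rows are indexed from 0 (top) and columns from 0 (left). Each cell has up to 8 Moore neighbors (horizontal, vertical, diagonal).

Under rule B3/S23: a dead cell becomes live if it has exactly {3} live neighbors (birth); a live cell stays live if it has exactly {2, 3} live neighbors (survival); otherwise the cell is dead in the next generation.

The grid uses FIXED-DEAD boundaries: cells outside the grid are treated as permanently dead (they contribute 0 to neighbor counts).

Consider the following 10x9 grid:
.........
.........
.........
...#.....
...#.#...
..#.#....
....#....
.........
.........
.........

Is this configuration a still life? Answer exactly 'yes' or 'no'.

Compute generation 1 and compare to generation 0 (given above):
Generation 1:
.........
.........
.........
....#....
..##.....
....##...
...#.....
.........
.........
.........
Cell (3,3) differs: gen0=1 vs gen1=0 -> NOT a still life.

Answer: no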